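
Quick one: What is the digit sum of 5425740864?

45

5+4+2+5+7+4+0+8+6+4 = 45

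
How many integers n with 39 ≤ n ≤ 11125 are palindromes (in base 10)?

198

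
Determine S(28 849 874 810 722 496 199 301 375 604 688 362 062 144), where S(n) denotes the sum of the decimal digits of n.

187

2+8+8+4+9+8+7+4+8+1+0+7+2+2+4+9+6+1+9+9+3+0+1+3+7+5+6+0+4+6+8+8+3+6+2+0+6+2+1+4+4 = 187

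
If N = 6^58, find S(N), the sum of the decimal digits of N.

171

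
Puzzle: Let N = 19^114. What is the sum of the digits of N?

649

19^114 = 59966749513267825724908973980095118760861324233369594776004538342373439980068510542630407345872422176916353536468350271285969351953224368420622121
Sum of its 146 digits: 649.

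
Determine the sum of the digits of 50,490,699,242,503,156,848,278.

107

5+0+4+9+0+6+9+9+2+4+2+5+0+3+1+5+6+8+4+8+2+7+8 = 107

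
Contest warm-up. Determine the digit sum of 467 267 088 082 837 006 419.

96

4+6+7+2+6+7+0+8+8+0+8+2+8+3+7+0+0+6+4+1+9 = 96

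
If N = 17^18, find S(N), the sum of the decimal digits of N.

91

17^18 = 14063084452067724991009
Sum of its 23 digits: 91.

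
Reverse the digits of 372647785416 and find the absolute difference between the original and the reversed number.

241939960857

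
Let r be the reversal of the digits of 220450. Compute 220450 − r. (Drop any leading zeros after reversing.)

166428

Reverse of 220450 is 54022.
220450 − 54022 = 166428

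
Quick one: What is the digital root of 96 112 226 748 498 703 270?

7

9+6+1+1+2+2+2+6+7+4+8+4+9+8+7+0+3+2+7+0 = 88
8+8 = 16
1+6 = 7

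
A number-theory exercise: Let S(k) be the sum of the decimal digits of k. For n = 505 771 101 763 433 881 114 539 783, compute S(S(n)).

First digit sum: 111.
1+1+1 = 3.

3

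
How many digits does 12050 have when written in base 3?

12050 in base 3 is 121112022, which has 9 digits.

9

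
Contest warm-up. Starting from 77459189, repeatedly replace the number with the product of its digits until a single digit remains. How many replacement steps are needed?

77459189 → 635040 → 0 (2 steps)

2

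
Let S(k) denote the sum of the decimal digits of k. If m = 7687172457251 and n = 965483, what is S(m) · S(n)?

S(7687172457251) = 7+6+8+7+1+7+2+4+5+7+2+5+1 = 62.
S(965483) = 9+6+5+4+8+3 = 35.
62 · 35 = 2170.

2170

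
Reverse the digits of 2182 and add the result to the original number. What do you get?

Reverse of 2182 is 2812.
2182 + 2812 = 4994

4994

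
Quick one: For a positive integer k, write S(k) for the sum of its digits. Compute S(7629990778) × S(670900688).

S(7629990778) = 7+6+2+9+9+9+0+7+7+8 = 64.
S(670900688) = 6+7+0+9+0+0+6+8+8 = 44.
64 · 44 = 2816.

2816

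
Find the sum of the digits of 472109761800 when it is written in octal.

54

472109761800 in base 8 is 6675373642410.
Digit sum: 6+6+7+5+3+7+3+6+4+2+4+1+0 = 54.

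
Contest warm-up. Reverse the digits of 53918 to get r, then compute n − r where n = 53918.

-28017

Reverse of 53918 is 81935.
53918 − 81935 = -28017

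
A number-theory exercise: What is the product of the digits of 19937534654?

12247200

1×9×9×3×7×5×3×4×6×5×4 = 12247200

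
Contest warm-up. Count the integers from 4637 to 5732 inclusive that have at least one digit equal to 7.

320

The integers in [4637, 5732] that have at least one digit equal to 7: 4637, 4647, 4657, 4667, 4670, 4671, …, 5731, 5732.
320 qualify.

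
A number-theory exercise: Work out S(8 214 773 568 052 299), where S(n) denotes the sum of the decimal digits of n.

8+2+1+4+7+7+3+5+6+8+0+5+2+2+9+9 = 78

78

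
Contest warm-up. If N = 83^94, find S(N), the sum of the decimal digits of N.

83^94 = 2473663855672855853968207825031636854223099334787332428865754148394974871532436872515905906178501555546503689525416341328065970807484866687468624043965741233217525962059529200768729
Sum of its 181 digits: 853.

853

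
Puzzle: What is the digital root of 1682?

8

1+6+8+2 = 17
1+7 = 8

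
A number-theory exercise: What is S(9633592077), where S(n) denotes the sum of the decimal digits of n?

51

9+6+3+3+5+9+2+0+7+7 = 51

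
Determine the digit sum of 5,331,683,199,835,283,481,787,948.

5+3+3+1+6+8+3+1+9+9+8+3+5+2+8+3+4+8+1+7+8+7+9+4+8 = 133

133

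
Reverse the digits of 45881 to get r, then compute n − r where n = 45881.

27027

Reverse of 45881 is 18854.
45881 − 18854 = 27027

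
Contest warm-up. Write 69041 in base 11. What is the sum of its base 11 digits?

31

69041 in base 11 is 47965.
Digit sum: 4+7+9+6+5 = 31.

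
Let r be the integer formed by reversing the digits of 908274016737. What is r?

737610472809

Reversing 908274016737 gives 737610472809.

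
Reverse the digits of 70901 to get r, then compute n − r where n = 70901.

Reverse of 70901 is 10907.
70901 − 10907 = 59994

59994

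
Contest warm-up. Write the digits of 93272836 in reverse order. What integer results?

63827239

Reversing 93272836 gives 63827239.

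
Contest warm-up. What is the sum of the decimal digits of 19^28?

19^28 = 638411683925748518131605316913942641
Sum of its 36 digits: 154.

154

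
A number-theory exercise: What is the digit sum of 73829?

29

7+3+8+2+9 = 29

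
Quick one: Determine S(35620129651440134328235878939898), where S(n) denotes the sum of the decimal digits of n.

3+5+6+2+0+1+2+9+6+5+1+4+4+0+1+3+4+3+2+8+2+3+5+8+7+8+9+3+9+8+9+8 = 148

148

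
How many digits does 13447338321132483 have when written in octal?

13447338321132483 in base 8 is 576144415763435703, which has 18 digits.

18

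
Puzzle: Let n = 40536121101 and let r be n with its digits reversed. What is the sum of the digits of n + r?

48

Reversal of 40536121101 is 10112163504; 40536121101 + 10112163504 = 50648284605.
Digit sum of 50648284605: 5+0+6+4+8+2+8+4+6+0+5 = 48.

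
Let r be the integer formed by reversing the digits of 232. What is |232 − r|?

Reverse of 232 is 232.
|232 − 232| = 0

0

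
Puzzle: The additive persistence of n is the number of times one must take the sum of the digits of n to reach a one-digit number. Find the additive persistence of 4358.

4358 → 20 → 2 (2 steps)

2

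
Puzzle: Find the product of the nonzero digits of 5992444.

5×9×9×2×4×4×4 = 51840

51840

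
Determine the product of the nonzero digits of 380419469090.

3×8×4×1×9×4×6×9×9 = 1679616

1679616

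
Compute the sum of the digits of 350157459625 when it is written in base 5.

21

350157459625 in base 5 is 21214110302202000.
Digit sum: 2+1+2+1+4+1+1+0+3+0+2+2+0+2+0+0+0 = 21.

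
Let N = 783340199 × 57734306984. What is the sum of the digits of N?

88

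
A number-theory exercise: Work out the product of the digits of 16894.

1728

1×6×8×9×4 = 1728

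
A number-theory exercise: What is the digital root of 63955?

6+3+9+5+5 = 28
2+8 = 10
1+0 = 1
(Equivalently, 63955 mod 9 = 1.)

1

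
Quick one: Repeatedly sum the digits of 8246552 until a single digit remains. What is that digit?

8+2+4+6+5+5+2 = 32
3+2 = 5

5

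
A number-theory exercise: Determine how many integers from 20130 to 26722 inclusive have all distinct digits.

1902

The integers in [20130, 26722] that have all distinct digits: 20134, 20135, 20136, 20137, 20138, 20139, …, 26718, 26719.
1902 qualify.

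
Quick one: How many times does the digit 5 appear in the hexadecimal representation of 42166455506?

1

42166455506 in base 16 is 9D1510CD2.
The digit 5 appears 1 time.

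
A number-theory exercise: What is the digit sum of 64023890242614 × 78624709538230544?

64023890242614 × 78624709538230544 = 5033859773833078423604425202016
Sum of its 31 digits: 120.

120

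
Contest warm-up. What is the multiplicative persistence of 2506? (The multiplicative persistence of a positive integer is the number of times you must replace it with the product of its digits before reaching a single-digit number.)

1

2506 → 0 (1 step)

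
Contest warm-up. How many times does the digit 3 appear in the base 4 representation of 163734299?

3

163734299 in base 4 is 21300212030123.
The digit 3 appears 3 times.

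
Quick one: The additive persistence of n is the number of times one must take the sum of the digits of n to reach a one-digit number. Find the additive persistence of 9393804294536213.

9393804294536213 → 71 → 8 (2 steps)

2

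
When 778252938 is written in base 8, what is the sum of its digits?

778252938 in base 8 is 5630631212.
Digit sum: 5+6+3+0+6+3+1+2+1+2 = 29.

29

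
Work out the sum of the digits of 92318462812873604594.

9+2+3+1+8+4+6+2+8+1+2+8+7+3+6+0+4+5+9+4 = 92

92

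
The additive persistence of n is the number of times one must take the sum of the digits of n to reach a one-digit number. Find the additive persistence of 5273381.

3

5273381 → 29 → 11 → 2 (3 steps)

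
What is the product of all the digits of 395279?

3×9×5×2×7×9 = 17010

17010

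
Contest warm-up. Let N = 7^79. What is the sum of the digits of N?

7^79 = 5790887942449198118866552301288096257267888893001726249456064921143
Sum of its 67 digits: 322.

322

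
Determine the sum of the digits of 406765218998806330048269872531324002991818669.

208

4+0+6+7+6+5+2+1+8+9+9+8+8+0+6+3+3+0+0+4+8+2+6+9+8+7+2+5+3+1+3+2+4+0+0+2+9+9+1+8+1+8+6+6+9 = 208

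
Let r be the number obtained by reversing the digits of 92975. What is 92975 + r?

150904

Reverse of 92975 is 57929.
92975 + 57929 = 150904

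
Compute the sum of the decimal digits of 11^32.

11^32 = 2111377674535255285545615254209921
Sum of its 34 digits: 139.

139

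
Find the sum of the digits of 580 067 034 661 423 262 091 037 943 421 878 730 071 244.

5+8+0+0+6+7+0+3+4+6+6+1+4+2+3+2+6+2+0+9+1+0+3+7+9+4+3+4+2+1+8+7+8+7+3+0+0+7+1+2+4+4 = 159

159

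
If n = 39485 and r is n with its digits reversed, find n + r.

Reverse of 39485 is 58493.
39485 + 58493 = 97978

97978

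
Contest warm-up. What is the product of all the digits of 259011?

0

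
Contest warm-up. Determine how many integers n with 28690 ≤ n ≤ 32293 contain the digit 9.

The integers in [28690, 32293] that contain the digit 9: 28690, 28691, 28692, 28693, 28694, 28695, …, 32292, 32293.
1741 qualify.

1741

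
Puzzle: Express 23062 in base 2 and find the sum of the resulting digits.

7

23062 in base 2 is 101101000010110.
Digit sum: 1+0+1+1+0+1+0+0+0+0+1+0+1+1+0 = 7.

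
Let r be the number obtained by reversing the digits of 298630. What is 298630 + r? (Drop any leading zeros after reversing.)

335522

Reverse of 298630 is 36892.
298630 + 36892 = 335522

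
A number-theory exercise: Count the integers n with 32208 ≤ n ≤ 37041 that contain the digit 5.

The integers in [32208, 37041] that contain the digit 5: 32215, 32225, 32235, 32245, 32250, 32251, …, 37025, 37035.
2049 qualify.

2049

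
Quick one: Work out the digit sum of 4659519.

39

4+6+5+9+5+1+9 = 39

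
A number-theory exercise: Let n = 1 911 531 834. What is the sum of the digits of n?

1+9+1+1+5+3+1+8+3+4 = 36

36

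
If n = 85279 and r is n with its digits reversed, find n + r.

Reverse of 85279 is 97258.
85279 + 97258 = 182537

182537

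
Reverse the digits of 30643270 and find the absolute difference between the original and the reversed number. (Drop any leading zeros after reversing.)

Reverse of 30643270 is 7234603.
|30643270 − 7234603| = 23408667

23408667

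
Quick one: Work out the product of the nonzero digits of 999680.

9×9×9×6×8 = 34992

34992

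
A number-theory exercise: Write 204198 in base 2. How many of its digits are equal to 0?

204198 in base 2 is 110001110110100110.
The digit 0 appears 8 times.

8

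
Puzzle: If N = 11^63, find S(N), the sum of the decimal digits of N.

251

11^63 = 405265062229627490533592012124531049044560130453775155955812256931
Sum of its 66 digits: 251.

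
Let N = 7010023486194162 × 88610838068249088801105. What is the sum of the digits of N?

7010023486194162 × 88610838068249088801105 = 621164055989773840934853012331830149010
Sum of its 39 digits: 153.

153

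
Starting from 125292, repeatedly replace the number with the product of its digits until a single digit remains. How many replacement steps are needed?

125292 → 360 → 0 (2 steps)

2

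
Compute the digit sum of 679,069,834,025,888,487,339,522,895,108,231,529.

6+7+9+0+6+9+8+3+4+0+2+5+8+8+8+4+8+7+3+3+9+5+2+2+8+9+5+1+0+8+2+3+1+5+2+9 = 179

179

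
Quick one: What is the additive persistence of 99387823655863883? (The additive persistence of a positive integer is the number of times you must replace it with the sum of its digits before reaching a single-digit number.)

2

99387823655863883 → 101 → 2 (2 steps)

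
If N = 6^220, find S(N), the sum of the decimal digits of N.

738

6^220 = 1560540644472112700229908713687039290724405570720859378768125102603946640200985279456494775904030184318766879328014554694809337297039224216933000405473714240874117622398976
Sum of its 172 digits: 738.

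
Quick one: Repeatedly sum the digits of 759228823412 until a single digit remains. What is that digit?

8

7+5+9+2+2+8+8+2+3+4+1+2 = 53
5+3 = 8
(Equivalently, 759228823412 mod 9 = 8.)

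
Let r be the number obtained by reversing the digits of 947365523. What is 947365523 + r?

Reverse of 947365523 is 325563749.
947365523 + 325563749 = 1272929272

1272929272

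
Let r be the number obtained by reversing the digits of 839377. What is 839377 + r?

1613315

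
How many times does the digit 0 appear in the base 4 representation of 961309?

961309 in base 4 is 3222230131.
The digit 0 appears 1 time.

1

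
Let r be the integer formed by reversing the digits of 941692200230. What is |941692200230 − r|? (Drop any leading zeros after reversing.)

Reverse of 941692200230 is 32002296149.
|941692200230 − 32002296149| = 909689904081

909689904081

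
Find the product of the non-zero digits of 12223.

24

1×2×2×2×3 = 24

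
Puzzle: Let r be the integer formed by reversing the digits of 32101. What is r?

10123

Reversing 32101 gives 10123.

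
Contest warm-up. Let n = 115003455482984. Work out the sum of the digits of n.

59

1+1+5+0+0+3+4+5+5+4+8+2+9+8+4 = 59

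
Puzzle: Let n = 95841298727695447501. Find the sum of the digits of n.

9+5+8+4+1+2+9+8+7+2+7+6+9+5+4+4+7+5+0+1 = 103

103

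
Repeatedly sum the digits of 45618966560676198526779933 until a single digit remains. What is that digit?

4+5+6+1+8+9+6+6+5+6+0+6+7+6+1+9+8+5+2+6+7+7+9+9+3+3 = 144
1+4+4 = 9

9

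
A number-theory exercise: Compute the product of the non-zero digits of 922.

36

9×2×2 = 36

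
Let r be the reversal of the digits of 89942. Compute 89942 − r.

Reverse of 89942 is 24998.
89942 − 24998 = 64944

64944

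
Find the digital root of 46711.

4+6+7+1+1 = 19
1+9 = 10
1+0 = 1

1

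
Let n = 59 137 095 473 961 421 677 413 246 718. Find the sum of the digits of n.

5+9+1+3+7+0+9+5+4+7+3+9+6+1+4+2+1+6+7+7+4+1+3+2+4+6+7+1+8 = 132

132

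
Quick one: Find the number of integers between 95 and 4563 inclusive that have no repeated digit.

2420

The integers in [95, 4563] that have no repeated digit: 95, 96, 97, 98, 102, 103, …, 4562, 4563.
2420 qualify.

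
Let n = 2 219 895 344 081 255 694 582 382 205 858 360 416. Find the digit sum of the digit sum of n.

First digit sum: 163.
1+6+3 = 10.

10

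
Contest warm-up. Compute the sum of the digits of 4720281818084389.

4+7+2+0+2+8+1+8+1+8+0+8+4+3+8+9 = 73

73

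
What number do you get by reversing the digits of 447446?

644744

Reversing 447446 gives 644744.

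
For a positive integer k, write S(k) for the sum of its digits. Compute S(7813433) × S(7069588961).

S(7813433) = 7+8+1+3+4+3+3 = 29.
S(7069588961) = 7+0+6+9+5+8+8+9+6+1 = 59.
29 · 59 = 1711.

1711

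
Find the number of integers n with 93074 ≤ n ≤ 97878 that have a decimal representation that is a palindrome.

47

The integers in [93074, 97878] that have a decimal representation that is a palindrome: 93139, 93239, 93339, 93439, 93539, 93639, …, 97679, 97779.
47 qualify.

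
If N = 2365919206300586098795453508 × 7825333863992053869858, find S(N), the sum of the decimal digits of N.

222

2365919206300586098795453508 × 7825333863992053869858 = 18514107684533178660032990141878090168987521561864
Sum of its 50 digits: 222.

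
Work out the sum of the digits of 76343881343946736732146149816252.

146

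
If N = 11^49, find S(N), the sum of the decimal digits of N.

11^49 = 1067189571633593786424240872639621090354383081702091
Sum of its 52 digits: 218.

218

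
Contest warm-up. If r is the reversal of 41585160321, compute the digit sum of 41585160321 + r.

54

Reversal of 41585160321 is 12306158514; 41585160321 + 12306158514 = 53891318835.
Digit sum of 53891318835: 5+3+8+9+1+3+1+8+8+3+5 = 54.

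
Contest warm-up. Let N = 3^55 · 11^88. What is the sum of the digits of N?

3^55 · 11^88 = 7659938865376416587383640561417665832066065587907205630925927393830486569856782894730081521509120387847910271908148267
Sum of its 118 digits: 567.

567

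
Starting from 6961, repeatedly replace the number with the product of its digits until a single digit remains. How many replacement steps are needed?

3

6961 → 324 → 24 → 8 (3 steps)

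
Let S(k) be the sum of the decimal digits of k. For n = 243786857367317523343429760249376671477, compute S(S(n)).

17

First digit sum: 188.
1+8+8 = 17.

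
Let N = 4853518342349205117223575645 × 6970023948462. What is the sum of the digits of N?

4853518342349205117223575645 × 6970023948462 = 33829139080473547719977802279996838407990
Sum of its 41 digits: 216.

216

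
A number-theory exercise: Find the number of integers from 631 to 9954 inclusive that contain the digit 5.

3232

The integers in [631, 9954] that contain the digit 5: 635, 645, 650, 651, 652, 653, …, 9953, 9954.
3232 qualify.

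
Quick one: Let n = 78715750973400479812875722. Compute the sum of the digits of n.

125

7+8+7+1+5+7+5+0+9+7+3+4+0+0+4+7+9+8+1+2+8+7+5+7+2+2 = 125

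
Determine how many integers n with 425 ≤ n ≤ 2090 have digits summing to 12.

114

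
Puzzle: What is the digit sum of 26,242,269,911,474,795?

80

2+6+2+4+2+2+6+9+9+1+1+4+7+4+7+9+5 = 80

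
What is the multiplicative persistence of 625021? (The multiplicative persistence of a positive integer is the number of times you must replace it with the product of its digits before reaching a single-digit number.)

1

625021 → 0 (1 step)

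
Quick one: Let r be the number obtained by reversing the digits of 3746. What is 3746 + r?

Reverse of 3746 is 6473.
3746 + 6473 = 10219

10219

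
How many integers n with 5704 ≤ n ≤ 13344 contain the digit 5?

2254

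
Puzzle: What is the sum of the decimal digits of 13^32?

169

13^32 = 442779263776840698304313192148785281
Sum of its 36 digits: 169.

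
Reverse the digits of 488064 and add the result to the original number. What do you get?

948948

Reverse of 488064 is 460884.
488064 + 460884 = 948948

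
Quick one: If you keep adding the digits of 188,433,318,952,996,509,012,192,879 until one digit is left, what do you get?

6

1+8+8+4+3+3+3+1+8+9+5+2+9+9+6+5+0+9+0+1+2+1+9+2+8+7+9 = 132
1+3+2 = 6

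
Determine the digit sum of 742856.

32

7+4+2+8+5+6 = 32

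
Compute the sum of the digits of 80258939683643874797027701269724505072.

8+0+2+5+8+9+3+9+6+8+3+6+4+3+8+7+4+7+9+7+0+2+7+7+0+1+2+6+9+7+2+4+5+0+5+0+7+2 = 182

182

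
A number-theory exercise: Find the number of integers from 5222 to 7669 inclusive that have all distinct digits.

1260

The integers in [5222, 7669] that have all distinct digits: 5230, 5231, 5234, 5236, 5237, 5238, …, 7658, 7659.
1260 qualify.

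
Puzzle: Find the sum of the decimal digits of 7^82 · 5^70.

541

7^82 · 5^70 = 16824399982214624585548860791833103259975319458041082464375158304963436581660508883917515277062193490564823150634765625
Sum of its 119 digits: 541.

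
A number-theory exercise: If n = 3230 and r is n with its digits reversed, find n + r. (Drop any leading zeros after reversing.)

Reverse of 3230 is 323.
3230 + 323 = 3553

3553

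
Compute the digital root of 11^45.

8

The digital root of n equals n mod 9 (or 9 when 9 | n), so we need 11^45 mod 9.
11^45 ≡ 8 (mod 9), so the digital root is 8.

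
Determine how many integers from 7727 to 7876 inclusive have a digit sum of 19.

8

The integers in [7727, 7876] that have a digit sum of 19: 7732, 7741, 7750, 7804, 7813, 7822, 7831, 7840.
8 qualify.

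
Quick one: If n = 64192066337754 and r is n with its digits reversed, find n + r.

Reverse of 64192066337754 is 45773366029146.
64192066337754 + 45773366029146 = 109965432366900

109965432366900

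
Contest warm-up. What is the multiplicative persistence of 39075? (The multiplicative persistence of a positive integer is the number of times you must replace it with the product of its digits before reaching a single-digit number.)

1

39075 → 0 (1 step)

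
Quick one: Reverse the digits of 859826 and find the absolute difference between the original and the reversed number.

Reverse of 859826 is 628958.
|859826 − 628958| = 230868

230868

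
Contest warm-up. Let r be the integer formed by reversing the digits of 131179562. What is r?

265971131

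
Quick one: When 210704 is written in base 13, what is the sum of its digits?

32

210704 in base 13 is 74BA0.
Digit sum: 7+4+11+10+0 = 32.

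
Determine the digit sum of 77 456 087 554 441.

7+7+4+5+6+0+8+7+5+5+4+4+4+1 = 67

67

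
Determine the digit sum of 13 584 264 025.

40

1+3+5+8+4+2+6+4+0+2+5 = 40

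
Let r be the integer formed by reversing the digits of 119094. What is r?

Reversing 119094 gives 490911.

490911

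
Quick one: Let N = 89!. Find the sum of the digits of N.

89! = 16507955160908461081216919262453619309839666236496541854913520707833171034378509739399912570787600662729080382999756800000000000000000000
Sum of its 137 digits: 549.

549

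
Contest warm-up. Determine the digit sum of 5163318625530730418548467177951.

5+1+6+3+3+1+8+6+2+5+5+3+0+7+3+0+4+1+8+5+4+8+4+6+7+1+7+7+9+5+1 = 135

135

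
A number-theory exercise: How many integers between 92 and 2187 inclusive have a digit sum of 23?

36

The integers in [92, 2187] that have a digit sum of 23: 599, 689, 698, 779, 788, 797, …, 1985, 1994.
36 qualify.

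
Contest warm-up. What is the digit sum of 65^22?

196

65^22 = 7657620615851533663648054599761962890625
Sum of its 40 digits: 196.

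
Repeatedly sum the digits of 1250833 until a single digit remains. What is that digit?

1+2+5+0+8+3+3 = 22
2+2 = 4
(Equivalently, 1250833 mod 9 = 4.)

4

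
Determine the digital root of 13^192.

The digital root of n equals n mod 9 (or 9 when 9 | n), so we need 13^192 mod 9.
13^192 ≡ 1 (mod 9), so the digital root is 1.

1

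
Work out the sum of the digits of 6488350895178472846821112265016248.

6+4+8+8+3+5+0+8+9+5+1+7+8+4+7+2+8+4+6+8+2+1+1+1+2+2+6+5+0+1+6+2+4+8 = 152

152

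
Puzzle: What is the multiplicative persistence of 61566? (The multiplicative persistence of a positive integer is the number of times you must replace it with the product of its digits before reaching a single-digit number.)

2

61566 → 1080 → 0 (2 steps)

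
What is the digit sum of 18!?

54

18! = 6402373705728000
Sum of its 16 digits: 54.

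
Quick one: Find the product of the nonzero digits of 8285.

640

8×2×8×5 = 640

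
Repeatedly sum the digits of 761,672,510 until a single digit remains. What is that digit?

8

7+6+1+6+7+2+5+1+0 = 35
3+5 = 8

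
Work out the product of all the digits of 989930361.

0

9×8×9×9×3×0×3×6×1 = 0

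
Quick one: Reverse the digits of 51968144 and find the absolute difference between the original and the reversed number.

Reverse of 51968144 is 44186915.
|51968144 − 44186915| = 7781229

7781229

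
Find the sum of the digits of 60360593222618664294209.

6+0+3+6+0+5+9+3+2+2+2+6+1+8+6+6+4+2+9+4+2+0+9 = 95

95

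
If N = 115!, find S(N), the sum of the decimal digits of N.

648

115! = 292509369349301569068815180481773552003419272043053514672100535242441942363589054622883930786268803187059211939585703515345785120071002251720730101703194015956992000000000000000000000000000
Sum of its 189 digits: 648.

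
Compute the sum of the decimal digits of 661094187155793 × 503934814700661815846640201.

661094187155793 × 503934814700661815846640201 = 333148376704039188095738526637807203834393
Sum of its 42 digits: 189.

189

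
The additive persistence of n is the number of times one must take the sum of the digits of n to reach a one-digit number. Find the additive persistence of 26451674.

2

26451674 → 35 → 8 (2 steps)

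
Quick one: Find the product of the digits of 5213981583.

259200

5×2×1×3×9×8×1×5×8×3 = 259200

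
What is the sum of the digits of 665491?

6+6+5+4+9+1 = 31

31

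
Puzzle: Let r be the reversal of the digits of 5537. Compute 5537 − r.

Reverse of 5537 is 7355.
5537 − 7355 = -1818

-1818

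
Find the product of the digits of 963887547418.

9×6×3×8×8×7×5×4×7×4×1×8 = 325140480

325140480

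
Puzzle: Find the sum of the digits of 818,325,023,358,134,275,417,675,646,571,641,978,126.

173

8+1+8+3+2+5+0+2+3+3+5+8+1+3+4+2+7+5+4+1+7+6+7+5+6+4+6+5+7+1+6+4+1+9+7+8+1+2+6 = 173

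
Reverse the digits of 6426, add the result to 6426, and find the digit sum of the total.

Reversal of 6426 is 6246; 6426 + 6246 = 12672.
Digit sum of 12672: 1+2+6+7+2 = 18.

18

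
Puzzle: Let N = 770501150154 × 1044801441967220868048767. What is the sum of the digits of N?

770501150154 × 1044801441967220868048767 = 805020712718301363198525243261560118
Sum of its 36 digits: 126.

126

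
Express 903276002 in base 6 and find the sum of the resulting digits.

903276002 in base 6 is 225344201202.
Digit sum: 2+2+5+3+4+4+2+0+1+2+0+2 = 27.

27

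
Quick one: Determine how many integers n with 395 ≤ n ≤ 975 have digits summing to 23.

The integers in [395, 975] that have digits summing to 23: 599, 689, 698, 779, 788, 797, …, 959, 968.
12 qualify.

12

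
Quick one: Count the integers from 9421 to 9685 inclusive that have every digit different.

152

The integers in [9421, 9685] that have every digit different: 9421, 9423, 9425, 9426, 9427, 9428, …, 9684, 9685.
152 qualify.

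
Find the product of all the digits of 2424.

2×4×2×4 = 64

64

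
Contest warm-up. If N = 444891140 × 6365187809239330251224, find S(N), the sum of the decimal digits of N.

444891140 × 6365187809239330251224 = 2831815660766588168303531755360
Sum of its 31 digits: 136.

136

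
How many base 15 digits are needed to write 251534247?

251534247 in base 15 is 171389EC, which has 8 digits.

8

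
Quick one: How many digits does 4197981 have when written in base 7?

4197981 in base 7 is 50453004, which has 8 digits.

8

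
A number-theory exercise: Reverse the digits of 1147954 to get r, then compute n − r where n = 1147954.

Reverse of 1147954 is 4597411.
1147954 − 4597411 = -3449457

-3449457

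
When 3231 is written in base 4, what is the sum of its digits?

12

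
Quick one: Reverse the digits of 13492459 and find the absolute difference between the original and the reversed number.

Reverse of 13492459 is 95429431.
|13492459 − 95429431| = 81936972

81936972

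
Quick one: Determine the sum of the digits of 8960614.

8+9+6+0+6+1+4 = 34

34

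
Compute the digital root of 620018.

6+2+0+0+1+8 = 17
1+7 = 8

8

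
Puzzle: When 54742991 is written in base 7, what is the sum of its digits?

23

54742991 in base 7 is 1233210362.
Digit sum: 1+2+3+3+2+1+0+3+6+2 = 23.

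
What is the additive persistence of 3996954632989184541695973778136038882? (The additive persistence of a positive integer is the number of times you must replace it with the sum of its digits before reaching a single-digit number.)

2

3996954632989184541695973778136038882 → 205 → 7 (2 steps)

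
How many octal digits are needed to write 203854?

6

203854 in base 8 is 616116, which has 6 digits.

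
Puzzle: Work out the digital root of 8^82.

The digital root of n equals n mod 9 (or 9 when 9 | n), so we need 8^82 mod 9.
8^82 ≡ 1 (mod 9), so the digital root is 1.

1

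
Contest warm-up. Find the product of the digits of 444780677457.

0

4×4×4×7×8×0×6×7×7×4×5×7 = 0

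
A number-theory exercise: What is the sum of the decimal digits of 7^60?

7^60 = 508021860739623365322188197652216501772434524836001
Sum of its 51 digits: 199.

199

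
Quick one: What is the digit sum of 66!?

351

66! = 544344939077443064003729240247842752644293064388798874532860126869671081148416000000000000000
Sum of its 93 digits: 351.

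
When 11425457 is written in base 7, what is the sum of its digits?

29

11425457 in base 7 is 166054241.
Digit sum: 1+6+6+0+5+4+2+4+1 = 29.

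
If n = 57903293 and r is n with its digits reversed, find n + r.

Reverse of 57903293 is 39230975.
57903293 + 39230975 = 97134268

97134268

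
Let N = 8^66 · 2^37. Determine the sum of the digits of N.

8^66 · 2^37 = 55213970774324510299478046898216203619608871777363092441300193790394368
Sum of its 71 digits: 317.

317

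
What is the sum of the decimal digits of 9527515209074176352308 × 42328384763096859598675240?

205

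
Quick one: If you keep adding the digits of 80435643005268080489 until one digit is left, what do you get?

2

8+0+4+3+5+6+4+3+0+0+5+2+6+8+0+8+0+4+8+9 = 83
8+3 = 11
1+1 = 2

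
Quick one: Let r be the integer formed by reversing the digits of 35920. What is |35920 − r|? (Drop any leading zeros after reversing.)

32967

Reverse of 35920 is 2953.
|35920 − 2953| = 32967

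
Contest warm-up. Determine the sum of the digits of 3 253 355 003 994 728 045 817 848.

113

3+2+5+3+3+5+5+0+0+3+9+9+4+7+2+8+0+4+5+8+1+7+8+4+8 = 113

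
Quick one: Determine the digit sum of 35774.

3+5+7+7+4 = 26

26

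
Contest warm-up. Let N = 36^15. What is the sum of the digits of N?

117

36^15 = 221073919720733357899776
Sum of its 24 digits: 117.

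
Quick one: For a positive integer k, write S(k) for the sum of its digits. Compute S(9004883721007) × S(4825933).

1666

S(9004883721007) = 9+0+0+4+8+8+3+7+2+1+0+0+7 = 49.
S(4825933) = 4+8+2+5+9+3+3 = 34.
49 · 34 = 1666.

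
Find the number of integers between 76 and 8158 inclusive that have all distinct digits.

The integers in [76, 8158] that have all distinct digits: 76, 78, 79, 80, 81, 82, …, 8156, 8157.
4287 qualify.

4287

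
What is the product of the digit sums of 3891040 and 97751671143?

S(3891040) = 3+8+9+1+0+4+0 = 25.
S(97751671143) = 9+7+7+5+1+6+7+1+1+4+3 = 51.
25 · 51 = 1275.

1275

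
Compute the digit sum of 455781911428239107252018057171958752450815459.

193

4+5+5+7+8+1+9+1+1+4+2+8+2+3+9+1+0+7+2+5+2+0+1+8+0+5+7+1+7+1+9+5+8+7+5+2+4+5+0+8+1+5+4+5+9 = 193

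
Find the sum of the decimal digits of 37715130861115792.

67

3+7+7+1+5+1+3+0+8+6+1+1+1+5+7+9+2 = 67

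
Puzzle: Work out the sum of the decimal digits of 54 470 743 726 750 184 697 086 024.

116

5+4+4+7+0+7+4+3+7+2+6+7+5+0+1+8+4+6+9+7+0+8+6+0+2+4 = 116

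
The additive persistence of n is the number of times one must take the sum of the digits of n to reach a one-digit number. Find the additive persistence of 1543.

2

1543 → 13 → 4 (2 steps)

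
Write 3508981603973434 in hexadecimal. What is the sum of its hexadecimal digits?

3508981603973434 in base 16 is C77667207393A.
Digit sum: 12+7+7+6+6+7+2+0+7+3+9+3+10 = 79.

79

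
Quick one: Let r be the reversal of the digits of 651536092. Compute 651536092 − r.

360900936

Reverse of 651536092 is 290635156.
651536092 − 290635156 = 360900936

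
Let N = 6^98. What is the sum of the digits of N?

360

6^98 = 18147739541668636280463618532168272792698436402026524209529776843597142818816
Sum of its 77 digits: 360.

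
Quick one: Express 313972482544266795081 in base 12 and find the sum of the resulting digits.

313972482544266795081 in base 12 is B9626474057541B2689.
Digit sum: 11+9+6+2+6+4+7+4+0+5+7+5+4+1+11+2+6+8+9 = 107.

107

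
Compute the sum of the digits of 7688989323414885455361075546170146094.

176

7+6+8+8+9+8+9+3+2+3+4+1+4+8+8+5+4+5+5+3+6+1+0+7+5+5+4+6+1+7+0+1+4+6+0+9+4 = 176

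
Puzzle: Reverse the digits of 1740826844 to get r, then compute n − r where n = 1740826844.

-2745453627

Reverse of 1740826844 is 4486280471.
1740826844 − 4486280471 = -2745453627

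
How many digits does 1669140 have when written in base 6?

1669140 in base 6 is 55435300, which has 8 digits.

8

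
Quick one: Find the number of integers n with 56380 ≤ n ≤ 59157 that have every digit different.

The integers in [56380, 59157] that have every digit different: 56380, 56381, 56382, 56384, 56387, 56389, …, 59147, 59148.
918 qualify.

918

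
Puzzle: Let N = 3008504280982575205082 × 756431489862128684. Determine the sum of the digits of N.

166

3008504280982575205082 × 756431489862128684 = 2275727375520241582006531415586374772088
Sum of its 40 digits: 166.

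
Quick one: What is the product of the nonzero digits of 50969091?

21870

5×9×6×9×9×1 = 21870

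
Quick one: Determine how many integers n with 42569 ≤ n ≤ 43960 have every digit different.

506

The integers in [42569, 43960] that have every digit different: 42569, 42570, 42571, 42573, 42576, 42578, …, 43958, 43960.
506 qualify.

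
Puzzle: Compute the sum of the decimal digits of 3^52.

3^52 = 6461081889226673298932241
Sum of its 25 digits: 117.

117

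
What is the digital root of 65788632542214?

9

6+5+7+8+8+6+3+2+5+4+2+2+1+4 = 63
6+3 = 9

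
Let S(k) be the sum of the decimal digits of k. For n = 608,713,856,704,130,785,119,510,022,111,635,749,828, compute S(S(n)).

11

First digit sum: 155.
1+5+5 = 11.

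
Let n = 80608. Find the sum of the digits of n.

22

8+0+6+0+8 = 22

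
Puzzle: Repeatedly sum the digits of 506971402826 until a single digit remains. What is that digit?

5+0+6+9+7+1+4+0+2+8+2+6 = 50
5+0 = 5

5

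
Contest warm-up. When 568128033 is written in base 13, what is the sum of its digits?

45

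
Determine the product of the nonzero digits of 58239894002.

5×8×2×3×9×8×9×4×2 = 1244160

1244160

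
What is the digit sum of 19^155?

883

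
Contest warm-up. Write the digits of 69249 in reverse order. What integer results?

94296

Reversing 69249 gives 94296.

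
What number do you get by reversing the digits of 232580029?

920085232

Reversing 232580029 gives 920085232.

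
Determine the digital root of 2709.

9

2+7+0+9 = 18
1+8 = 9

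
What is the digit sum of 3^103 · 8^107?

666

3^103 · 8^107 = 59445343955986358453036962987222567321398216683632105955574280686265608564951425811320971354917231632200624811375769707629292727498877065026863104
Sum of its 146 digits: 666.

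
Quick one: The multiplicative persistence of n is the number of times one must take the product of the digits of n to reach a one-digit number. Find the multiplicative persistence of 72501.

1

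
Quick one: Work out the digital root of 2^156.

1

The digital root of n equals n mod 9 (or 9 when 9 | n), so we need 2^156 mod 9.
2^156 ≡ 1 (mod 9), so the digital root is 1.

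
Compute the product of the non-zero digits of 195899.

1×9×5×8×9×9 = 29160

29160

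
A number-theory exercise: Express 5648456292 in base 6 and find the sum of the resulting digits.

32

5648456292 in base 6 is 2332254004340.
Digit sum: 2+3+3+2+2+5+4+0+0+4+3+4+0 = 32.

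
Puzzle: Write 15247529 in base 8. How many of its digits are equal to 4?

1

15247529 in base 8 is 72124251.
The digit 4 appears 1 time.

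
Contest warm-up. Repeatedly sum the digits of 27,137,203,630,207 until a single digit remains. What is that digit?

2+7+1+3+7+2+0+3+6+3+0+2+0+7 = 43
4+3 = 7
(Equivalently, 27,137,203,630,207 mod 9 = 7.)

7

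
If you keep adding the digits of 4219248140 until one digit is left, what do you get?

8

4+2+1+9+2+4+8+1+4+0 = 35
3+5 = 8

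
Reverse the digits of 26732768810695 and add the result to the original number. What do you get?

86334655534457

Reverse of 26732768810695 is 59601886723762.
26732768810695 + 59601886723762 = 86334655534457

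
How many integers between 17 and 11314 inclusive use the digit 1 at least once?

The integers in [17, 11314] that use the digit 1 at least once: 17, 18, 19, 21, 31, 41, …, 11313, 11314.
4746 qualify.

4746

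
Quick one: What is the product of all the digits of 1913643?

1944

1×9×1×3×6×4×3 = 1944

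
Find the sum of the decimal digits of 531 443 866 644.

5+3+1+4+4+3+8+6+6+6+4+4 = 54

54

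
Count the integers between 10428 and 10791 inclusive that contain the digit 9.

66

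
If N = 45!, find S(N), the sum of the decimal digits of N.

207

45! = 119622220865480194561963161495657715064383733760000000000
Sum of its 57 digits: 207.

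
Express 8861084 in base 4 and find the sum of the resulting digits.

17

8861084 in base 4 is 201303112130.
Digit sum: 2+0+1+3+0+3+1+1+2+1+3+0 = 17.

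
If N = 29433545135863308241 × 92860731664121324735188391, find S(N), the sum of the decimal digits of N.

29433545135863308241 × 92860731664121324735188391 = 2733220536785206106620085012894253065637830231
Sum of its 46 digits: 167.

167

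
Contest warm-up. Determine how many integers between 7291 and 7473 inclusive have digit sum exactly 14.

9

The integers in [7291, 7473] that have digit sum exactly 14: 7304, 7313, 7322, 7331, 7340, 7403, 7412, 7421, 7430.
9 qualify.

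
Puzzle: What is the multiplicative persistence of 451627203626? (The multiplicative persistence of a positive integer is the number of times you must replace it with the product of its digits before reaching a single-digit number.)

451627203626 → 0 (1 step)

1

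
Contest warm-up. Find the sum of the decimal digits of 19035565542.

45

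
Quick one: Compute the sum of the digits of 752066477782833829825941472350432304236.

7+5+2+0+6+6+4+7+7+7+8+2+8+3+3+8+2+9+8+2+5+9+4+1+4+7+2+3+5+0+4+3+2+3+0+4+2+3+6 = 171

171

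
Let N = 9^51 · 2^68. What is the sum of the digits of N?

342

9^51 · 2^68 = 1369013360585234629658565950678316965893444929797340613763697374920704
Sum of its 70 digits: 342.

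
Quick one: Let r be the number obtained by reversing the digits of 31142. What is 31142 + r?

55255

Reverse of 31142 is 24113.
31142 + 24113 = 55255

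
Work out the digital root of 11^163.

2

The digital root of n equals n mod 9 (or 9 when 9 | n), so we need 11^163 mod 9.
11^163 ≡ 2 (mod 9), so the digital root is 2.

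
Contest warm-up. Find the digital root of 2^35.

The digital root of n equals n mod 9 (or 9 when 9 | n), so we need 2^35 mod 9.
2^35 ≡ 5 (mod 9), so the digital root is 5.

5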